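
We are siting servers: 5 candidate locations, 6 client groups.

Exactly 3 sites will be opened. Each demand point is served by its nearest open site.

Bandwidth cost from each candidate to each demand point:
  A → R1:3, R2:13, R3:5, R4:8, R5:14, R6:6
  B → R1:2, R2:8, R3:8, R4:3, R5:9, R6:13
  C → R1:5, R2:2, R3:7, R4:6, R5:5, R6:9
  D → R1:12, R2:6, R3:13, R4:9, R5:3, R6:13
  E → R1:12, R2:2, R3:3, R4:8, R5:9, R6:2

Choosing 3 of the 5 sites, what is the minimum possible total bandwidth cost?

15

Open {B, D, E}.
  R1→B 2, R2→E 2, R3→E 3, R4→B 3, R5→D 3, R6→E 2  ⇒ total 15.
Compare {B, C, E}: total 17.
Compare {A, B, E}: total 21.
No size-3 selection does better; minimum is 15.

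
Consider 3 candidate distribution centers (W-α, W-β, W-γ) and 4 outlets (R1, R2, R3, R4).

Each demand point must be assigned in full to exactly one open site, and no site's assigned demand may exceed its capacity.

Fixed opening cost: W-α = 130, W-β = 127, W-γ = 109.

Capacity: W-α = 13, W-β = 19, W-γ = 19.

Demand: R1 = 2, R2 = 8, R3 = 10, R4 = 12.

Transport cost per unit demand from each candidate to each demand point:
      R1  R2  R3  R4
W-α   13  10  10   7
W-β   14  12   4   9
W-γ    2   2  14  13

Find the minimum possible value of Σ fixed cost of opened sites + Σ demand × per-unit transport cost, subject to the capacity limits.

510

Open {W-α, W-β, W-γ}; cheapest assignment that respects the capacities:
  W-α (cap 13, load 12): R4 — cost 12×7 = 84
  W-β (cap 19, load 10): R3 — cost 10×4 = 40
  W-γ (cap 19, load 10): R1, R2 — cost 2×2 + 8×2 = 20
  Shipping 144, fixed 366 → total 510.
  Any other capacity-feasible assignment to {W-α, W-β, W-γ} ships for at least 144.
Compare {W-β, W-γ}: its best feasible assignment gives total 528.
Every other set of open sites that can feasibly serve all demand totals ≥ 528 even under its best assignment. Minimum: 510.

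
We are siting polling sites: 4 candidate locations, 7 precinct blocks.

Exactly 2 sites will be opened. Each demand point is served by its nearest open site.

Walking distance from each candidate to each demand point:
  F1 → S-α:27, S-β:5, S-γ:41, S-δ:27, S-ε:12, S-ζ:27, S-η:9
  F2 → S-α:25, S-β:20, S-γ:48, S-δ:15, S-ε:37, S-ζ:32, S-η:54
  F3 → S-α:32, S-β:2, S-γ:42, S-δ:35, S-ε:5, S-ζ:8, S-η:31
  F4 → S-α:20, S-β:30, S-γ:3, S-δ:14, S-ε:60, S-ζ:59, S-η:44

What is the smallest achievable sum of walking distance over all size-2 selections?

Open {F3, F4}.
  S-α→F4 20, S-β→F3 2, S-γ→F4 3, S-δ→F4 14, S-ε→F3 5, S-ζ→F3 8, S-η→F3 31  ⇒ total 83.
Compare {F1, F4}: total 90.
Compare {F1, F3}: total 119.
No size-2 selection does better; minimum is 83.

83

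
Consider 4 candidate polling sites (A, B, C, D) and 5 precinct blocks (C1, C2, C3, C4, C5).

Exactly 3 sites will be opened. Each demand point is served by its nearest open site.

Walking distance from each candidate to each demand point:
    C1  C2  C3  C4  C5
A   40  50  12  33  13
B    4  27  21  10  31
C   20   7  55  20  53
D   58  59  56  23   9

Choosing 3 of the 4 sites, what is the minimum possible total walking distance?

46

Open {A, B, C}.
  C1→B 4, C2→C 7, C3→A 12, C4→B 10, C5→A 13  ⇒ total 46.
Compare {B, C, D}: total 51.
Compare {A, B, D}: total 62.
No size-3 selection does better; minimum is 46.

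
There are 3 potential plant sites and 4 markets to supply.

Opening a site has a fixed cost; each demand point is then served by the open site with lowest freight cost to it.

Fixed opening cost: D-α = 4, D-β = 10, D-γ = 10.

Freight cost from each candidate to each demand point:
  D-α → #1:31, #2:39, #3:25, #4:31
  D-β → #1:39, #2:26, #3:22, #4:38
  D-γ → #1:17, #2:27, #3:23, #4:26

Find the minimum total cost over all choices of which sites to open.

103

Open {D-γ}: assign each demand point to its cheapest open site.
  #1→D-γ 17, #2→D-γ 27, #3→D-γ 23, #4→D-γ 26
  freight cost 93, fixed 10 → total 103.
Compare {D-α, D-γ}: freight cost 93 + fixed 14 = 107.
Compare {D-β, D-γ}: freight cost 91 + fixed 20 = 111.
Compare {D-α, D-β, D-γ}: freight cost 91 + fixed 24 = 115.
All other subsets cost ≥ 107. Minimum total cost: 103.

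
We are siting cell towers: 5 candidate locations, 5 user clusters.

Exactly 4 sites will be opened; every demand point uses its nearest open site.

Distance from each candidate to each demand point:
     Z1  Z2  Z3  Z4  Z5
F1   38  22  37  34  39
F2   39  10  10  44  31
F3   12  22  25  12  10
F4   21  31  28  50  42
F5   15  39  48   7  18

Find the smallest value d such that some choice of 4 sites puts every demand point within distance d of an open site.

Open {F1, F2, F3, F4}.
  Farthest demand point is Z1 at distance 12 (to F3); all others are ≤ 12.
With {F1, F2, F3, F5} the worst case is 12.
With {F2, F3, F4, F5} the worst case is 12.
No size-4 selection achieves below 12.

12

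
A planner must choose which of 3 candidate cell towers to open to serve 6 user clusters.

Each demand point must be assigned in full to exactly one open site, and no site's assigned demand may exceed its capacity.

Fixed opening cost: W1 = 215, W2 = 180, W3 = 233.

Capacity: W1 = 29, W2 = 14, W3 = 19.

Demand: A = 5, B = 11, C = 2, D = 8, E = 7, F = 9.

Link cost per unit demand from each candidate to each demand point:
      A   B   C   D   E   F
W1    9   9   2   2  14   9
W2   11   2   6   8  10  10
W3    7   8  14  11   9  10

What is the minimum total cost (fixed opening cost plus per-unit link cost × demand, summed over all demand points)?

669

Open {W1, W2}; cheapest assignment that respects the capacities:
  W1 (cap 29, load 29): A, D, E, F — cost 5×9 + 8×2 + 7×14 + 9×9 = 240
  W2 (cap 14, load 13): B, C — cost 11×2 + 2×6 = 34
  Shipping 274, fixed 395 → total 669.
  Any other capacity-feasible assignment to {W1, W2} ships for at least 274.
Compare {W1, W3}: its best feasible assignment gives total 745.
Compare {W1, W2, W3}: its best feasible assignment gives total 849.
Every other set of open sites that can feasibly serve all demand totals ≥ 745 even under its best assignment. Minimum: 669.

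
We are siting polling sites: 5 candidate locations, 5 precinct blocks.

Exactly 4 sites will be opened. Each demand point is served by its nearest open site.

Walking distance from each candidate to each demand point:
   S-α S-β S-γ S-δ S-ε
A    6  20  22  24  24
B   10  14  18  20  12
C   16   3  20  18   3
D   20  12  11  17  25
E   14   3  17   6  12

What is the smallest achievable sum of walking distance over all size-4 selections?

29

Open {A, C, D, E}.
  S-α→A 6, S-β→C 3, S-γ→D 11, S-δ→E 6, S-ε→C 3  ⇒ total 29.
Compare {B, C, D, E}: total 33.
Compare {A, B, C, E}: total 35.
No size-4 selection does better; minimum is 29.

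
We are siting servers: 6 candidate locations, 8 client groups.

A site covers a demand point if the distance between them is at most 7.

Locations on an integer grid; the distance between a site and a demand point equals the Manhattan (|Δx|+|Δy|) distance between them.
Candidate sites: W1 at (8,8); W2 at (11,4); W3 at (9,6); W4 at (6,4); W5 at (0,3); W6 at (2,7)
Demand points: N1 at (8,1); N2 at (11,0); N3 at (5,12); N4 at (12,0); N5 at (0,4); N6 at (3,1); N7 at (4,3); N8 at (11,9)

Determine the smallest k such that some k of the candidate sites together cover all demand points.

3

Coverage sets (demand points within 7 of each site):
  W1: {N1, N3, N8}
  W2: {N1, N2, N4, N8}
  W3: {N1, N8}
  W4: {N1, N5, N6, N7}
  W5: {N5, N6, N7}
  W6: {N5, N6, N7}
No 2 sites suffice: every size-2 union leaves at least one demand point uncovered.
But {W1, W2, W4} covers everything, so the minimum is 3.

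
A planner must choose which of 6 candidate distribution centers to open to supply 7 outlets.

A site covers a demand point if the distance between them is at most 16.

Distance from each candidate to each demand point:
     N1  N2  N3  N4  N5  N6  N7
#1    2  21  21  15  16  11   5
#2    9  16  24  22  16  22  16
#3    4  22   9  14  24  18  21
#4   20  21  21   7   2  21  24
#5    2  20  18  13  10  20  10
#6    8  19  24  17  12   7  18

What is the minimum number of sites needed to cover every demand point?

3

Coverage sets (demand points within 16 of each site):
  #1: {N1, N4, N5, N6, N7}
  #2: {N1, N2, N5, N7}
  #3: {N1, N3, N4}
  #4: {N4, N5}
  #5: {N1, N4, N5, N7}
  #6: {N1, N5, N6}
No 2 sites suffice: every size-2 union leaves at least one demand point uncovered.
But {#1, #2, #3} covers everything, so the minimum is 3.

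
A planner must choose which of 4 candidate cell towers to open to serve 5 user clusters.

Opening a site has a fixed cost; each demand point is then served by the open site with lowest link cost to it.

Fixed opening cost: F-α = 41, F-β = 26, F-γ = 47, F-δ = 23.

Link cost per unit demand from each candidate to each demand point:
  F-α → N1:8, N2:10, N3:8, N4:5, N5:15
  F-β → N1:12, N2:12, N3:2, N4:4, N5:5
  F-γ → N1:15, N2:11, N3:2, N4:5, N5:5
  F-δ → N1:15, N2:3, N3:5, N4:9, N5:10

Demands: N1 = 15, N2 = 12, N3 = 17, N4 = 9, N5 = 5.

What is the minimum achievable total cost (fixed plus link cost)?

Open {F-α, F-β, F-δ}: assign each demand point to its cheapest open site.
  N1→F-α 15×8=120, N2→F-δ 12×3=36, N3→F-β 17×2=34, N4→F-β 9×4=36, N5→F-β 5×5=25
  link cost 251, fixed 90 → total 341.
Compare {F-β, F-δ}: link cost 311 + fixed 49 = 360.
Compare {F-α, F-γ, F-δ}: link cost 260 + fixed 111 = 371.
Compare {F-α, F-β, F-γ, F-δ}: link cost 251 + fixed 137 = 388.
All other subsets cost ≥ 360. Minimum total cost: 341.

341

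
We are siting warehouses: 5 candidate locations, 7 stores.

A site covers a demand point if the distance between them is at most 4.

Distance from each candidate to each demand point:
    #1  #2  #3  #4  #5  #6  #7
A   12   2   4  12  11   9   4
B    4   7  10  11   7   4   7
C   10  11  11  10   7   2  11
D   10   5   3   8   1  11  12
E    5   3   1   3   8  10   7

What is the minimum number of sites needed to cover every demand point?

Coverage sets (demand points within 4 of each site):
  A: {#2, #3, #7}
  B: {#1, #6}
  C: {#6}
  D: {#3, #5}
  E: {#2, #3, #4}
No 3 sites suffice: every size-3 union leaves at least one demand point uncovered.
But {A, B, D, E} covers everything, so the minimum is 4.

4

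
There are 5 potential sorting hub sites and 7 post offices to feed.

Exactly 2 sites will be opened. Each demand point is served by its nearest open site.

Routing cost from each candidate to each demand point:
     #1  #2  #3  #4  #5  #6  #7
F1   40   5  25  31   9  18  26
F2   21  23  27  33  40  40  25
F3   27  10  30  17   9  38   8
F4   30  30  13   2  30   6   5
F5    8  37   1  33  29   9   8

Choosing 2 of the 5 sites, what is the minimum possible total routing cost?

Open {F3, F5}.
  #1→F5 8, #2→F3 10, #3→F5 1, #4→F3 17, #5→F3 9, #6→F5 9, #7→F3 8  ⇒ total 62.
Compare {F1, F4}: total 70.
Compare {F1, F5}: total 71.
No size-2 selection does better; minimum is 62.

62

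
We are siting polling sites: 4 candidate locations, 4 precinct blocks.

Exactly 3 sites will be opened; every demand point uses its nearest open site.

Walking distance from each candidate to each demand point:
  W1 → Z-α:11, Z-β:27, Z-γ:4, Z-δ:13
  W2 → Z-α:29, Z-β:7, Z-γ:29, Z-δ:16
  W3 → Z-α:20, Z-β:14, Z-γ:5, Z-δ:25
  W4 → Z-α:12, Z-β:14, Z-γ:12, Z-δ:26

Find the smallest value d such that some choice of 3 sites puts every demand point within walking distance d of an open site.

Open {W1, W2, W3}.
  Farthest demand point is Z-δ at walking distance 13 (to W1); all others are ≤ 13.
With {W1, W2, W4} the worst case is 13.
With {W1, W3, W4} the worst case is 14.
No size-3 selection achieves below 13.

13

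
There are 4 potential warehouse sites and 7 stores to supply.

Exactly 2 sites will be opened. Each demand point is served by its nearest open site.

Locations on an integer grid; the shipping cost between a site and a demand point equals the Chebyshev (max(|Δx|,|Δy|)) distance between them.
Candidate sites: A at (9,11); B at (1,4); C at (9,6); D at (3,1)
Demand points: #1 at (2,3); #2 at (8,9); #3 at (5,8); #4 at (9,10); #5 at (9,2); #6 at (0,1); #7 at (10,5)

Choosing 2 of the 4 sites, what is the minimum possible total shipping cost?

20

Open {B, C}.
  #1→B 1, #2→C 3, #3→B 4, #4→C 4, #5→C 4, #6→B 3, #7→C 1  ⇒ total 20.
Compare {C, D}: total 21.
Compare {A, D}: total 24.
No size-2 selection does better; minimum is 20.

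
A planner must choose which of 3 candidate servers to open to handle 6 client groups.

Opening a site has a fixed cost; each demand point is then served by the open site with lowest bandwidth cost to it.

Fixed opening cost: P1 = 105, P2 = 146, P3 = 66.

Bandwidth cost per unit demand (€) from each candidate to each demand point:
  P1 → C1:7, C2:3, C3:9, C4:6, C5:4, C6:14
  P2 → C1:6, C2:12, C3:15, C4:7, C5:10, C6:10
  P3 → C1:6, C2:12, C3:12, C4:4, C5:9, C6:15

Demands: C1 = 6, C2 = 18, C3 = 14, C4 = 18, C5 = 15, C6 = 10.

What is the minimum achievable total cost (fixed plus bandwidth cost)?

Open {P1}: assign each demand point to its cheapest open site.
  C1→P1 6×7=42, C2→P1 18×3=54, C3→P1 14×9=126, C4→P1 18×6=108, C5→P1 15×4=60, C6→P1 10×14=140
  bandwidth cost 530, fixed 105 → total 635.
Compare {P1, P3}: bandwidth cost 488 + fixed 171 = 659.
Compare {P1, P2}: bandwidth cost 484 + fixed 251 = 735.
Compare {P1, P2, P3}: bandwidth cost 448 + fixed 317 = 765.
All other subsets cost ≥ 659. Minimum total cost: 635.

635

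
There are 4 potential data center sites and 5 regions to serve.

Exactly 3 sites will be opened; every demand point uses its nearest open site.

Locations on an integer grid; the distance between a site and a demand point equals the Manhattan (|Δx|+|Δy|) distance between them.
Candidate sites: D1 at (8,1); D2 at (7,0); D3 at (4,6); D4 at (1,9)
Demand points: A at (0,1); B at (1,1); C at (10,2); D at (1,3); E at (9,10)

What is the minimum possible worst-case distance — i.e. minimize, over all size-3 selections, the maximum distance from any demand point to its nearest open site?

9

Open {D1, D2, D3}.
  Farthest demand point is E at distance 9 (to D3); all others are ≤ 9.
With {D1, D2, D4} the worst case is 9.
With {D1, D3, D4} the worst case is 9.
No size-3 selection achieves below 9.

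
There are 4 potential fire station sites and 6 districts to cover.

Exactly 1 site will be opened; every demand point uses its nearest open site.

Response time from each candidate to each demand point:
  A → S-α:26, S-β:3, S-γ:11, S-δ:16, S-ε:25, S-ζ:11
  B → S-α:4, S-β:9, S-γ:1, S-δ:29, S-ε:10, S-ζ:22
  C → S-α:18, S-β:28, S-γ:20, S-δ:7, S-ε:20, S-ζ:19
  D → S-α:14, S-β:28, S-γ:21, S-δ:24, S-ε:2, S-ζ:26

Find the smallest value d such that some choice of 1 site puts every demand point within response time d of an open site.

Open {A}.
  Farthest demand point is S-α at response time 26 (to A); all others are ≤ 26.
With {C} the worst case is 28.
With {D} the worst case is 28.
No size-1 selection achieves below 26.

26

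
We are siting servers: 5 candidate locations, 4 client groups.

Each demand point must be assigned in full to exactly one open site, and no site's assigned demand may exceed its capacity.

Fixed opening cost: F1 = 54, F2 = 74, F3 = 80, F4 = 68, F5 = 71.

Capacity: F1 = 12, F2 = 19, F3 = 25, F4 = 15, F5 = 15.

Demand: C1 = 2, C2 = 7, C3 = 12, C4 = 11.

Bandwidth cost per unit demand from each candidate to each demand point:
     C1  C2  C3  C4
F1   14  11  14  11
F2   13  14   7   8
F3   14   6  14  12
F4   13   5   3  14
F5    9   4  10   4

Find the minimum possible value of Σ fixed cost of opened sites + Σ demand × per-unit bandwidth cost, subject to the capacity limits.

Open {F3, F4, F5}; cheapest assignment that respects the capacities:
  F3 (cap 25, load 7): C2 — cost 7×6 = 42
  F4 (cap 15, load 12): C3 — cost 12×3 = 36
  F5 (cap 15, load 13): C1, C4 — cost 2×9 + 11×4 = 62
  Shipping 140, fixed 219 → total 359.
  Any other capacity-feasible assignment to {F3, F4, F5} ships for at least 140.
Compare {F1, F4, F5}: its best feasible assignment gives total 368.
Compare {F2, F4, F5}: its best feasible assignment gives total 383.
Every other set of open sites that can feasibly serve all demand totals ≥ 368 even under its best assignment. Minimum: 359.

359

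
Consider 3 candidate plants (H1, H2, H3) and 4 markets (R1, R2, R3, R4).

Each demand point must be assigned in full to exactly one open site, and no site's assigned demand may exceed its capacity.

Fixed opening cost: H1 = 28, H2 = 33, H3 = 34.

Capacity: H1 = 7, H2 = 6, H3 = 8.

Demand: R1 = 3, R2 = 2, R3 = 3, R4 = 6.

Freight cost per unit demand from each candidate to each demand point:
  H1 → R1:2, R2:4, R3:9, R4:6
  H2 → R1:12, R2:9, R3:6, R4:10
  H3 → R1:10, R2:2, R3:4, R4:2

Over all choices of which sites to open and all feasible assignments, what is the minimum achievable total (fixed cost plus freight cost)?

111

Open {H1, H3}; cheapest assignment that respects the capacities:
  H1 (cap 7, load 6): R1, R3 — cost 3×2 + 3×9 = 33
  H3 (cap 8, load 8): R2, R4 — cost 2×2 + 6×2 = 16
  Shipping 49, fixed 62 → total 111.
  Any other capacity-feasible assignment to {H1, H3} ships for at least 49.
Compare {H1, H2, H3}: its best feasible assignment gives total 135.
Compare {H2, H3}: its best feasible assignment gives total 137.
Every other set of open sites that can feasibly serve all demand totals ≥ 135 even under its best assignment. Minimum: 111.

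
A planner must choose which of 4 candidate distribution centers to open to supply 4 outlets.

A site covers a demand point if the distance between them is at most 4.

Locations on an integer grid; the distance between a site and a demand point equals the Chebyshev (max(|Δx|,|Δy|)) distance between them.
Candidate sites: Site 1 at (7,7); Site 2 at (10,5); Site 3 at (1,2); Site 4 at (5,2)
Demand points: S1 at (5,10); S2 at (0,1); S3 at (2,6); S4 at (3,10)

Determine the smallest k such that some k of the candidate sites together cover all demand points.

Coverage sets (demand points within 4 of each site):
  Site 1: {S1, S4}
  Site 2: {}
  Site 3: {S2, S3}
  Site 4: {S3}
No single site covers all 4 demand points.
But {Site 1, Site 3} covers everything, so the minimum is 2.

2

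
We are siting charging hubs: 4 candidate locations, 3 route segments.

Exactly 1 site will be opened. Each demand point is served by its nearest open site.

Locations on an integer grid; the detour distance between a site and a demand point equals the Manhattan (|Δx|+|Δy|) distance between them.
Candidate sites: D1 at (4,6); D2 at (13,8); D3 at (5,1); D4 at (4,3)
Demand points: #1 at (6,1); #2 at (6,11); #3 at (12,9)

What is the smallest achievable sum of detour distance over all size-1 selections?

Open {D1}.
  #1→D1 7, #2→D1 7, #3→D1 11  ⇒ total 25.
Compare {D2}: total 26.
Compare {D3}: total 27.
No size-1 selection does better; minimum is 25.

25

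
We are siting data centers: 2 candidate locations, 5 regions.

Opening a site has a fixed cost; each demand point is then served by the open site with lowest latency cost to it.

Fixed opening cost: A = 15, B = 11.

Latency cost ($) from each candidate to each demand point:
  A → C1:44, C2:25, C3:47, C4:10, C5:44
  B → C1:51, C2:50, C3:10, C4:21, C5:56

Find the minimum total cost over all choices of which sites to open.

Open {A, B}: assign each demand point to its cheapest open site.
  C1→A 44, C2→A 25, C3→B 10, C4→A 10, C5→A 44
  latency cost 133, fixed 26 → total 159.
Compare {A}: latency cost 170 + fixed 15 = 185.
Compare {B}: latency cost 188 + fixed 11 = 199.

159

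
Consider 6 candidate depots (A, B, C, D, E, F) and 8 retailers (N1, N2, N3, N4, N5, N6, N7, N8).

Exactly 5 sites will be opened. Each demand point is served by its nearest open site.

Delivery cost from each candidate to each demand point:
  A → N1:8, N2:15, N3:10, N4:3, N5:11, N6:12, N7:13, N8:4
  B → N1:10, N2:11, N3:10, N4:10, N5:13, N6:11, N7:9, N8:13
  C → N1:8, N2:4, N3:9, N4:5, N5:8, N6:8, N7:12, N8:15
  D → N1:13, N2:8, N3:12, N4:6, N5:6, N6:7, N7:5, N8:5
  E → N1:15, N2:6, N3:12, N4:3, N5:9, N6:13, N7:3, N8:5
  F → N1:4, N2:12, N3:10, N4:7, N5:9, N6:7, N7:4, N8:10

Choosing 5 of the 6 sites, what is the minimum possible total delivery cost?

40

Open {A, C, D, E, F}.
  N1→F 4, N2→C 4, N3→C 9, N4→A 3, N5→D 6, N6→D 7, N7→E 3, N8→A 4  ⇒ total 40.
Compare {A, B, C, D, F}: total 41.
Compare {B, C, D, E, F}: total 41.
No size-5 selection does better; minimum is 40.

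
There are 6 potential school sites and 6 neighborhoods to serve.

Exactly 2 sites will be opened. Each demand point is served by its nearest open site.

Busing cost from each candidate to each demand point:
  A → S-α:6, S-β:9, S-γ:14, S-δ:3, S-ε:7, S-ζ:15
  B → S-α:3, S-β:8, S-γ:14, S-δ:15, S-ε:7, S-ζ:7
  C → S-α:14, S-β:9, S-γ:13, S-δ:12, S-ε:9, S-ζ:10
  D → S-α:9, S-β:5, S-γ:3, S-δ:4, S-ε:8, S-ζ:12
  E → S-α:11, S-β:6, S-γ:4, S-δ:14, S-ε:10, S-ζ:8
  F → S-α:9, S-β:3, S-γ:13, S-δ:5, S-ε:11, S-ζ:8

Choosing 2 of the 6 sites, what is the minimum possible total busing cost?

Open {B, D}.
  S-α→B 3, S-β→D 5, S-γ→D 3, S-δ→D 4, S-ε→B 7, S-ζ→B 7  ⇒ total 29.
Compare {A, E}: total 34.
Compare {D, F}: total 35.
No size-2 selection does better; minimum is 29.

29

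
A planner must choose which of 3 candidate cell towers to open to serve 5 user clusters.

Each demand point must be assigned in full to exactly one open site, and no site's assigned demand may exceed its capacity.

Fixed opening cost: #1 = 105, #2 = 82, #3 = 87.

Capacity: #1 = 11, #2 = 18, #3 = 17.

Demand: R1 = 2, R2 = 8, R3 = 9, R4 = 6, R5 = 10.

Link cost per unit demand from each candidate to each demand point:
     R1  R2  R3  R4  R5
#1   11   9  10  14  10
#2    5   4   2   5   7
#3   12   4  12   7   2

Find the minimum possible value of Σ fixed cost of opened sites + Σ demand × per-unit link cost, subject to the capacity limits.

Open {#1, #2, #3}; cheapest assignment that respects the capacities:
  #1 (cap 11, load 2): R1 — cost 2×11 = 22
  #2 (cap 18, load 17): R2, R3 — cost 8×4 + 9×2 = 50
  #3 (cap 17, load 16): R4, R5 — cost 6×7 + 10×2 = 62
  Shipping 134, fixed 274 → total 408.
  Any other capacity-feasible assignment to {#1, #2, #3} ships for at least 134.
Compare {#2, #3}: its best feasible assignment gives total 419.
Every other set of open sites that can feasibly serve all demand totals ≥ 419 even under its best assignment. Minimum: 408.

408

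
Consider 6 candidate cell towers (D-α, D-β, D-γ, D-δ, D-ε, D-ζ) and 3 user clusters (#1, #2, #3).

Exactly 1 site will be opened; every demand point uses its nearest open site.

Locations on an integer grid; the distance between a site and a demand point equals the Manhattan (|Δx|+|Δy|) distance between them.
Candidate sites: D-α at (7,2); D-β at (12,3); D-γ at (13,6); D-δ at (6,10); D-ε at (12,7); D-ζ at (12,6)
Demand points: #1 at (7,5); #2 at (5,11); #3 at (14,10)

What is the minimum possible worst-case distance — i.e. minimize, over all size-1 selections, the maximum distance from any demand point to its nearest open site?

8

Open {D-δ}.
  Farthest demand point is #3 at distance 8 (to D-δ); all others are ≤ 8.
With {D-ε} the worst case is 11.
With {D-ζ} the worst case is 12.
No size-1 selection achieves below 8.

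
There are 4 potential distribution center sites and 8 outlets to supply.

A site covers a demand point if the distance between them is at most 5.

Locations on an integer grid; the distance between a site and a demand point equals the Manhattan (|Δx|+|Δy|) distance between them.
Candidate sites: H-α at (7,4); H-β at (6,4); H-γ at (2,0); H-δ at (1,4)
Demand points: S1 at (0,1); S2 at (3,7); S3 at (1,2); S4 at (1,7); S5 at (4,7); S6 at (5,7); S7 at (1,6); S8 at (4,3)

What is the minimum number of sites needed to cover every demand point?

Coverage sets (demand points within 5 of each site):
  H-α: {S6, S8}
  H-β: {S5, S6, S8}
  H-γ: {S1, S3, S8}
  H-δ: {S1, S2, S3, S4, S7, S8}
No single site covers all 8 demand points.
But {H-β, H-δ} covers everything, so the minimum is 2.

2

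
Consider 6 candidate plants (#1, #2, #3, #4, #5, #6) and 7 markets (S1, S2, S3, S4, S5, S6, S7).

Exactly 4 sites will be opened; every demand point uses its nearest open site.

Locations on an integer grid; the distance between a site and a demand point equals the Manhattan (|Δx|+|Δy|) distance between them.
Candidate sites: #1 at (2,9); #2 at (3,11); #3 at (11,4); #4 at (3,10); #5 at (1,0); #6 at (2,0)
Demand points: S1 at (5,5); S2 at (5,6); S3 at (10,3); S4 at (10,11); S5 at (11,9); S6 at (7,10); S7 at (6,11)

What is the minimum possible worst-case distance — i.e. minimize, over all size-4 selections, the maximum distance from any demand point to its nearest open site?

7

Open {#1, #2, #3, #4}.
  Farthest demand point is S1 at distance 7 (to #1); all others are ≤ 7.
With {#1, #2, #3, #5} the worst case is 7.
With {#1, #2, #3, #6} the worst case is 7.
No size-4 selection achieves below 7.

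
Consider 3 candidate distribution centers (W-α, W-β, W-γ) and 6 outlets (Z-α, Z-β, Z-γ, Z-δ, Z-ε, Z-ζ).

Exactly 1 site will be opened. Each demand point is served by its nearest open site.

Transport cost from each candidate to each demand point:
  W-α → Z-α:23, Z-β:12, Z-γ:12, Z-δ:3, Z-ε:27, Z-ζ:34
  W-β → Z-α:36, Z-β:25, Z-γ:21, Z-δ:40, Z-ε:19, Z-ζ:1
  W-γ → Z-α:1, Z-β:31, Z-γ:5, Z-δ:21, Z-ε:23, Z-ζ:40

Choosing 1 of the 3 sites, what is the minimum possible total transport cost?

Open {W-α}.
  Z-α→W-α 23, Z-β→W-α 12, Z-γ→W-α 12, Z-δ→W-α 3, Z-ε→W-α 27, Z-ζ→W-α 34  ⇒ total 111.
Compare {W-γ}: total 121.
Compare {W-β}: total 142.

111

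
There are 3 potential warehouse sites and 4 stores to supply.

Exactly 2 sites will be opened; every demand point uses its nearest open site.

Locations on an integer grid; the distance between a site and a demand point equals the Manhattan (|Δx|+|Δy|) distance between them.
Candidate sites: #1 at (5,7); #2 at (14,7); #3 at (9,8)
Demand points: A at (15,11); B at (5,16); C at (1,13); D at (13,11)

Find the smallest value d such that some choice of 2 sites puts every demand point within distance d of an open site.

10

Open {#1, #2}.
  Farthest demand point is C at distance 10 (to #1); all others are ≤ 10.
With {#1, #3} the worst case is 10.
With {#2, #3} the worst case is 13.
No size-2 selection achieves below 10.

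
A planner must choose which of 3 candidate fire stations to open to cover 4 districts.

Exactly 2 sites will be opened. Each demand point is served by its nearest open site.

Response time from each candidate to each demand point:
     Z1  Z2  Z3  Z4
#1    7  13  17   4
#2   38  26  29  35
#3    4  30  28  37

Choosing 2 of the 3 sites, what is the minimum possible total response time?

38

Open {#1, #3}.
  Z1→#3 4, Z2→#1 13, Z3→#1 17, Z4→#1 4  ⇒ total 38.
Compare {#1, #2}: total 41.
Compare {#2, #3}: total 93.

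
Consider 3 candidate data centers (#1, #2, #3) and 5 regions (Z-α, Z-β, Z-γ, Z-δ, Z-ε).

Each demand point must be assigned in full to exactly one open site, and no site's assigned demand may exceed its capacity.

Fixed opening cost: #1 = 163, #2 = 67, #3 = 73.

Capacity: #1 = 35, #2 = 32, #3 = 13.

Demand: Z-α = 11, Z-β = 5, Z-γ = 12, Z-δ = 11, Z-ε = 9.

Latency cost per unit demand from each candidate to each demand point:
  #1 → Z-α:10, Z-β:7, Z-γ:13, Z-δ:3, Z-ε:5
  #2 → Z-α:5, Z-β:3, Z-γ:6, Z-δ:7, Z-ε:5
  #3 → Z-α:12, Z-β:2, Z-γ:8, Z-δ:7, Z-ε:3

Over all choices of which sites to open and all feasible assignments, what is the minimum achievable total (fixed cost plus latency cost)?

450

Open {#1, #2}; cheapest assignment that respects the capacities:
  #1 (cap 35, load 20): Z-δ, Z-ε — cost 11×3 + 9×5 = 78
  #2 (cap 32, load 28): Z-α, Z-β, Z-γ — cost 11×5 + 5×3 + 12×6 = 142
  Shipping 220, fixed 230 → total 450.
  Any other capacity-feasible assignment to {#1, #2} ships for at least 220.
Compare {#1, #2, #3}: its best feasible assignment gives total 505.
Every other set of open sites that can feasibly serve all demand totals ≥ 505 even under its best assignment. Minimum: 450.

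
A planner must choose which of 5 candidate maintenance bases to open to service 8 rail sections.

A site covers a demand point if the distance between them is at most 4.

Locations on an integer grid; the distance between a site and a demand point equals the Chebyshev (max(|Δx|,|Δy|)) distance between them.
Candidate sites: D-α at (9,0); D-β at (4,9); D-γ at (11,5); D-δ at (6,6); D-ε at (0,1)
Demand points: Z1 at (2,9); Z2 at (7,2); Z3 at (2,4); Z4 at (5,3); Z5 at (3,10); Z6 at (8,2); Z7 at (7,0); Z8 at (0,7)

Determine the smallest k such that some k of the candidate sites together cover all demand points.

Coverage sets (demand points within 4 of each site):
  D-α: {Z2, Z4, Z6, Z7}
  D-β: {Z1, Z5, Z8}
  D-γ: {Z2, Z6}
  D-δ: {Z1, Z2, Z3, Z4, Z5, Z6}
  D-ε: {Z3}
No 2 sites suffice: every size-2 union leaves at least one demand point uncovered.
But {D-α, D-β, D-δ} covers everything, so the minimum is 3.

3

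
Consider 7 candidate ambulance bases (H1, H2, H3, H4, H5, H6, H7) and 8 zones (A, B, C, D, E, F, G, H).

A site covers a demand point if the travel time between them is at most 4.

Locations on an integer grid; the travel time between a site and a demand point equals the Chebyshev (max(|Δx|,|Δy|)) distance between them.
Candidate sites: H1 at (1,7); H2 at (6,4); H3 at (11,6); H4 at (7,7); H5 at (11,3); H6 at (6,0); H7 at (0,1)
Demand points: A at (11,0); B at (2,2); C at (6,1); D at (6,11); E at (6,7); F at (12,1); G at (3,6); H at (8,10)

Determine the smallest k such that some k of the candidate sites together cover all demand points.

Coverage sets (demand points within 4 of each site):
  H1: {G}
  H2: {B, C, E, G}
  H3: {H}
  H4: {D, E, G, H}
  H5: {A, F}
  H6: {B, C}
  H7: {B}
No 2 sites suffice: every size-2 union leaves at least one demand point uncovered.
But {H2, H4, H5} covers everything, so the minimum is 3.

3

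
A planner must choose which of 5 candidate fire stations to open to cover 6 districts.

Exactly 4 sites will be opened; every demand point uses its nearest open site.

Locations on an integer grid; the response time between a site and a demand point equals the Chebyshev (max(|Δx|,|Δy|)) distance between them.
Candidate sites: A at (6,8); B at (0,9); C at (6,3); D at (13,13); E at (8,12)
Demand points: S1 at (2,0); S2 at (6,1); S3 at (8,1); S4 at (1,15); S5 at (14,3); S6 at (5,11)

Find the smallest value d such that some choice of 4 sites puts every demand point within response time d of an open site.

Open {A, B, C, D}.
  Farthest demand point is S5 at response time 8 (to A); all others are ≤ 8.
With {A, B, C, E} the worst case is 8.
With {A, B, D, E} the worst case is 8.
No size-4 selection achieves below 8.

8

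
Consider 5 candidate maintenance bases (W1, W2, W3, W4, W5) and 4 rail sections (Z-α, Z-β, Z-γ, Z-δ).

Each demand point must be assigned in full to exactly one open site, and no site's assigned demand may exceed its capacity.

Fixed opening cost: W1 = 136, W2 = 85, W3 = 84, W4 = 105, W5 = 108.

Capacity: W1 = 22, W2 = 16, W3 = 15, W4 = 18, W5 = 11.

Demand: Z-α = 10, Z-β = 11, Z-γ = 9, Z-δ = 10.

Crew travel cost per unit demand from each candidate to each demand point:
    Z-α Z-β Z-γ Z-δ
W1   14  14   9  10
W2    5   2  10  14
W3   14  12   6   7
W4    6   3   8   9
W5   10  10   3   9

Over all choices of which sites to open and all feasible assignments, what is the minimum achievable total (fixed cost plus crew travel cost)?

561

Open {W2, W3, W4, W5}; cheapest assignment that respects the capacities:
  W2 (cap 16, load 11): Z-β — cost 11×2 = 22
  W3 (cap 15, load 10): Z-δ — cost 10×7 = 70
  W4 (cap 18, load 10): Z-α — cost 10×6 = 60
  W5 (cap 11, load 9): Z-γ — cost 9×3 = 27
  Shipping 179, fixed 382 → total 561.
  Any other capacity-feasible assignment to {W2, W3, W4, W5} ships for at least 179.
Compare {W1, W2, W4}: its best feasible assignment gives total 589.
Compare {W1, W2, W3}: its best feasible assignment gives total 618.
Every other set of open sites that can feasibly serve all demand totals ≥ 589 even under its best assignment. Minimum: 561.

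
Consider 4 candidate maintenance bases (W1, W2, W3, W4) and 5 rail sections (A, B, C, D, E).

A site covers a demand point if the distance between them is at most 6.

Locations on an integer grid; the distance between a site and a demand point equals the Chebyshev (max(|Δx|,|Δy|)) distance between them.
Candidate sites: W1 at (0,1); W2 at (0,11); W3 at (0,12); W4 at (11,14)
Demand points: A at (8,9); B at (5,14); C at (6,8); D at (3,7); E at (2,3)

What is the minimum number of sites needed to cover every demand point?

2

Coverage sets (demand points within 6 of each site):
  W1: {D, E}
  W2: {B, C, D}
  W3: {B, C, D}
  W4: {A, B, C}
No single site covers all 5 demand points.
But {W1, W4} covers everything, so the minimum is 2.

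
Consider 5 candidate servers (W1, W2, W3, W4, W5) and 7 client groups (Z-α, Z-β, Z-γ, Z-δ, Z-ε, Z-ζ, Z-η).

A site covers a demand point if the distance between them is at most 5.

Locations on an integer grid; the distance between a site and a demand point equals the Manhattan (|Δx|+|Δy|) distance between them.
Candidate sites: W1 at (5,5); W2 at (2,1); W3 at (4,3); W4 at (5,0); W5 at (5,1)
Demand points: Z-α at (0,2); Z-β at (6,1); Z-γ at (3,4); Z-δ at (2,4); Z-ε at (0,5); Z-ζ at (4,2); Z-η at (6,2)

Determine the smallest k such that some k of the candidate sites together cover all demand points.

2

Coverage sets (demand points within 5 of each site):
  W1: {Z-β, Z-γ, Z-δ, Z-ε, Z-ζ, Z-η}
  W2: {Z-α, Z-β, Z-γ, Z-δ, Z-ζ, Z-η}
  W3: {Z-α, Z-β, Z-γ, Z-δ, Z-ζ, Z-η}
  W4: {Z-β, Z-ζ, Z-η}
  W5: {Z-β, Z-γ, Z-ζ, Z-η}
No single site covers all 7 demand points.
But {W1, W2} covers everything, so the minimum is 2.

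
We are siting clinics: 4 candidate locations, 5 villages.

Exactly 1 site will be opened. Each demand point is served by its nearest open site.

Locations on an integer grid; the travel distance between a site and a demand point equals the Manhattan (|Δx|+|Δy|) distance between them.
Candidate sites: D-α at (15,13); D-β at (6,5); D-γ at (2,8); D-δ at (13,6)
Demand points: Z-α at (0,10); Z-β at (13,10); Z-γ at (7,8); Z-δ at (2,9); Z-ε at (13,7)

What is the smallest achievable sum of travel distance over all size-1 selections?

Open {D-γ}.
  Z-α→D-γ 4, Z-β→D-γ 13, Z-γ→D-γ 5, Z-δ→D-γ 1, Z-ε→D-γ 12  ⇒ total 35.
Compare {D-β}: total 44.
Compare {D-δ}: total 44.
No size-1 selection does better; minimum is 35.

35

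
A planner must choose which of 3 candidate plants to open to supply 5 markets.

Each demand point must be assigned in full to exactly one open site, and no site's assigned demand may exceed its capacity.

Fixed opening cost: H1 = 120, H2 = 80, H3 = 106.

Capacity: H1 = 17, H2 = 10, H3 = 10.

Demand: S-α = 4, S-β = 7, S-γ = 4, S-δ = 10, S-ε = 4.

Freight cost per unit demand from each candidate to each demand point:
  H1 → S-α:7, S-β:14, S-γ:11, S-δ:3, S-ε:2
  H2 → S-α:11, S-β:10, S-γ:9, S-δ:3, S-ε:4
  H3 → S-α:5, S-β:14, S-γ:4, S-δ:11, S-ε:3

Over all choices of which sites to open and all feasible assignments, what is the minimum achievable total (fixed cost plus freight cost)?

450

Open {H1, H2, H3}; cheapest assignment that respects the capacities:
  H1 (cap 17, load 14): S-δ, S-ε — cost 10×3 + 4×2 = 38
  H2 (cap 10, load 7): S-β — cost 7×10 = 70
  H3 (cap 10, load 8): S-α, S-γ — cost 4×5 + 4×4 = 36
  Shipping 144, fixed 306 → total 450.
  Any other capacity-feasible assignment to {H1, H2, H3} ships for at least 144.
Total demand is 29 and no other set of sites has combined capacity ≥ 29, so {H1, H2, H3} is the only feasible choice of open sites. Minimum: 450.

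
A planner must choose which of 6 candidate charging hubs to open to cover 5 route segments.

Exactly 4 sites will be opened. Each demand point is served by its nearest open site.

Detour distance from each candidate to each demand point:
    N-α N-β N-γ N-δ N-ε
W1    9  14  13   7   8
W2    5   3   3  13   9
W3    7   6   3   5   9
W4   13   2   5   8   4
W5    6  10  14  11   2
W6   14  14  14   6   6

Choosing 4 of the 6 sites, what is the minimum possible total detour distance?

17

Open {W2, W3, W4, W5}.
  N-α→W2 5, N-β→W4 2, N-γ→W2 3, N-δ→W3 5, N-ε→W5 2  ⇒ total 17.
Compare {W1, W2, W3, W5}: total 18.
Compare {W1, W3, W4, W5}: total 18.
No size-4 selection does better; minimum is 17.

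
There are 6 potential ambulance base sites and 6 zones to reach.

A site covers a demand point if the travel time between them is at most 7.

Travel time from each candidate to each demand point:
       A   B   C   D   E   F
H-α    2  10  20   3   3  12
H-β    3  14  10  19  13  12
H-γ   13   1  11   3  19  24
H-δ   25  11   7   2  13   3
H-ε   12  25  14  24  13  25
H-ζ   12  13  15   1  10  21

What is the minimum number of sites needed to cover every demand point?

3

Coverage sets (demand points within 7 of each site):
  H-α: {A, D, E}
  H-β: {A}
  H-γ: {B, D}
  H-δ: {C, D, F}
  H-ε: {}
  H-ζ: {D}
No 2 sites suffice: every size-2 union leaves at least one demand point uncovered.
But {H-α, H-γ, H-δ} covers everything, so the minimum is 3.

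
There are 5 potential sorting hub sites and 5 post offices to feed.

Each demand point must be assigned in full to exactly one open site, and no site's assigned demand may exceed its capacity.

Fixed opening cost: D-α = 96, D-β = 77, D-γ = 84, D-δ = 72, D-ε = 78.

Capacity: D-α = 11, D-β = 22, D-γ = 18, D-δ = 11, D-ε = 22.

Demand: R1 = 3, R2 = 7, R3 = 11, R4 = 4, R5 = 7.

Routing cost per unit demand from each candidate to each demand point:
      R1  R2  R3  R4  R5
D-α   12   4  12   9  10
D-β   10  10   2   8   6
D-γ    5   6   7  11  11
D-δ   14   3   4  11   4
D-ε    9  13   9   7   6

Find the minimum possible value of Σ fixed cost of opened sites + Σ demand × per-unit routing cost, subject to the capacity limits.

308

Open {D-β, D-δ}; cheapest assignment that respects the capacities:
  D-β (cap 22, load 22): R3, R4, R5 — cost 11×2 + 4×8 + 7×6 = 96
  D-δ (cap 11, load 10): R1, R2 — cost 3×14 + 7×3 = 63
  Shipping 159, fixed 149 → total 308.
  Any other capacity-feasible assignment to {D-β, D-δ} ships for at least 159.
Compare {D-β, D-γ}: its best feasible assignment gives total 314.
Compare {D-α, D-β}: its best feasible assignment gives total 331.
Every other set of open sites that can feasibly serve all demand totals ≥ 314 even under its best assignment. Minimum: 308.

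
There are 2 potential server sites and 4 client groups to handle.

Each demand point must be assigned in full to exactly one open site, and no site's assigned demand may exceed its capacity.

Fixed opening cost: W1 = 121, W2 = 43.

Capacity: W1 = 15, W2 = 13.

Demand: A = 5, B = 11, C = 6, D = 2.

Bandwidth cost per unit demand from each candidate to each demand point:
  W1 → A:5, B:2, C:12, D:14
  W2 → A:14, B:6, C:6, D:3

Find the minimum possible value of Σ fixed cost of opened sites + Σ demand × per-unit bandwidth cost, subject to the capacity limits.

298

Open {W1, W2}; cheapest assignment that respects the capacities:
  W1 (cap 15, load 11): B — cost 11×2 = 22
  W2 (cap 13, load 13): A, C, D — cost 5×14 + 6×6 + 2×3 = 112
  Shipping 134, fixed 164 → total 298.
  Any other capacity-feasible assignment to {W1, W2} ships for at least 134.
Total demand is 24 and no other set of sites has combined capacity ≥ 24, so {W1, W2} is the only feasible choice of open sites. Minimum: 298.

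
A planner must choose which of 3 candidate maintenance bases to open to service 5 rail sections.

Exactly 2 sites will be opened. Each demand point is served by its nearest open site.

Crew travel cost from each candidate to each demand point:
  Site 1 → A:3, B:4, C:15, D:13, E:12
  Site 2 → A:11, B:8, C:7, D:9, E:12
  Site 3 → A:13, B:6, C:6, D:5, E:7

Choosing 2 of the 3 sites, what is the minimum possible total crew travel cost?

25

Open {Site 1, Site 3}.
  A→Site 1 3, B→Site 1 4, C→Site 3 6, D→Site 3 5, E→Site 3 7  ⇒ total 25.
Compare {Site 1, Site 2}: total 35.
Compare {Site 2, Site 3}: total 35.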